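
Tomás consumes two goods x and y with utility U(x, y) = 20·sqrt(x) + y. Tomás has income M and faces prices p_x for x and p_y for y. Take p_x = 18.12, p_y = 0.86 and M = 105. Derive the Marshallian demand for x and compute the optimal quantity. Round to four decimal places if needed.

x* = 0.2253

Utility is quasi-linear in y; the FOC for x is 10/√x = p_x/p_y.
Thus x* = (10·p_y/p_x)² — independent of M — with the rest of income spent on y.
Plugging in: x* = (10·0.86/18.12)² = 0.2253.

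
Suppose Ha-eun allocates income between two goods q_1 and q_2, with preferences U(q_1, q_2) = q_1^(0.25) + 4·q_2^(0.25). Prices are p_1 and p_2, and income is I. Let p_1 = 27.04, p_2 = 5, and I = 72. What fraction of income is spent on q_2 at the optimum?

share on q_2 = 0.9177

MU_q_1 ∝ q_1^(-0.75), MU_q_2 ∝ 4·q_2^(-0.75), so MRS = (1/4)·(q_2/q_1)^(0.75) = p_1/p_2.
Solve for the ratio: q_2/q_1 = [4·p_1/p_2]^(4/3).
With the ratio pinned down, the budget gives q_1* = I/(p_1 + p_2·(q_2/q_1)) and q_2* = (q_2/q_1)·q_1*.
Numerically q_2/q_1 = 60.273845, so q_1* = 72/(27.04 + 5·60.273845) = 0.2192 and q_2* = 60.273845·0.2192 = 13.2144.
Expenditure on q_2: 5·13.2144 = 66.0718; share = 0.9177.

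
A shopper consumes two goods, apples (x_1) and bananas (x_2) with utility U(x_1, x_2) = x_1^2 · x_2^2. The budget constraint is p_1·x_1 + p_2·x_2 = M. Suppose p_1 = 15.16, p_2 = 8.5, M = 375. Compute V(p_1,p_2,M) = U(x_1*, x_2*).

V = 74433.5674

Tangency: MRS = x_2/x_1 = p_1/p_2.
Rearranging, p_2·x_2 = p_1·x_1. Substituting into the budget gives p_1·x_1·(1 + 1) = M.
Demand: x_1*(p_1,p_2,M) = 0.5·M/p_1 and x_2* = 0.5·M/p_2.
At p_1=15.16, p_2=8.5, M=375: x_1* = 0.5·375/15.16 = 12.3681, x_2* = 22.0588.
Utility at the optimum: U(12.3681, 22.0588) = 74433.5674.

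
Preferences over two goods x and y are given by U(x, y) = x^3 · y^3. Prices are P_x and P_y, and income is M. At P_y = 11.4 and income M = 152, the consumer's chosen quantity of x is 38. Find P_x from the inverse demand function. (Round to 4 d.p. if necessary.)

P_x = 2

Tangency: MRS = y/x = P_x/P_y.
Rearranging, P_y·y = P_x·x. Substituting into the budget gives P_x·x·(1 + 1) = M.
Demand: x*(P_x,P_y,M) = 0.5·M/P_x and y* = 0.5·M/P_y.
Set x* = 38 in the demand function and solve for P_x: P_x = 2.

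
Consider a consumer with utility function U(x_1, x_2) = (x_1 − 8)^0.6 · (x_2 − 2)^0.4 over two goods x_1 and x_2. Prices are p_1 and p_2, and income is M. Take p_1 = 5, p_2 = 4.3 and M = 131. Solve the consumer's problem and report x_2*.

After buying the subsistence bundle (8, 2), a share 0.6 of the remaining income goes to x_1: x_1* = 8 + 0.6·(M − 8p_1 − 2p_2)/p_1.
Discretionary income = 131 − 8·5 − 2·4.3 = 82.4; x_2* = 2 + 0.4·82.4/4.3 = 9.6651.

x_2* = 9.6651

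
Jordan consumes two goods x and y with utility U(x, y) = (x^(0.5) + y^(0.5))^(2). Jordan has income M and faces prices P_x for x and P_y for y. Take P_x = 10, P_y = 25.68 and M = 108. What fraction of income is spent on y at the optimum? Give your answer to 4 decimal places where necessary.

share on y = 0.2803

From the CES first-order condition, (y/x)^(0.5) = P_x/P_y.
Solve for the ratio: y/x = [P_x/P_y]^(2).
Substitute y = (y/x)·x into the budget: x* = M/(P_x + P_y·(y/x)).
Numerically y/x = 0.151639, so x* = 108/(10 + 25.68·0.151639) = 7.7731 and y* = 0.151639·7.7731 = 1.1787.
Expenditure on y: 25.68·1.1787 = 30.2691; share = 0.2803.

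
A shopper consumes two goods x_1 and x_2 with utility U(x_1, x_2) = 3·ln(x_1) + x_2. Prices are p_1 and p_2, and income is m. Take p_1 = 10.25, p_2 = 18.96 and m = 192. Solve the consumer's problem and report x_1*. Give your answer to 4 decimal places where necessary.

x_1* = 5.5493

MU_x_1 = 3/x_1, MU_x_2 = 1. Tangency: 3/x_1 = p_1/p_2.
So x_1*(p_1,p_2) = 3·p_2/p_1, independent of income; and x_2* = (m − 3·p_2)/p_2.
At the given prices: x_1* = 3·18.96/10.25 = 5.5493.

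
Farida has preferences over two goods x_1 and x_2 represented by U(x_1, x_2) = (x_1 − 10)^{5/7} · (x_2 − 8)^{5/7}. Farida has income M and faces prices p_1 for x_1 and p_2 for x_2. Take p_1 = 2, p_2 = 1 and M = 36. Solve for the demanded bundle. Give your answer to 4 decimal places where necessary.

Discretionary income = 36 − 10·2 − 8·1 = 8; x_1* = 10 + 0.5·8/2 = 12; x_2* = 8 + 0.5·8/1 = 12.

x_1* = 12, x_2* = 12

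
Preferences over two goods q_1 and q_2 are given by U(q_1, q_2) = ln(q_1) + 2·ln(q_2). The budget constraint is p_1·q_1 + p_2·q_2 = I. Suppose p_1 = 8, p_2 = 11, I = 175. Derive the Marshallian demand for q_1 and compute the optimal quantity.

The MRS is (1/2)·q_2/q_1. Set MRS = p_1/p_2.
Rearranging, p_2·q_2 = 2·p_1·q_1. Substituting into the budget gives p_1·q_1·(1 + 2) = I.
Demand: q_1*(p_1,p_2,I) = 1/3·I/p_1 and q_2* = 2/3·I/p_2.
At p_1=8, p_2=11, I=175: q_1* = 1/3·175/8 = 7.2917.

q_1* = 7.2917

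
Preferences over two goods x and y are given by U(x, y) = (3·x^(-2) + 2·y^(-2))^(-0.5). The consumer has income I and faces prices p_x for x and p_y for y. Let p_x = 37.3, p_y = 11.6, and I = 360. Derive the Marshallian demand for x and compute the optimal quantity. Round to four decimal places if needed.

x* = 6.889

With the ratio pinned down, the budget gives x* = I/(p_x + p_y·(y/x)) and y* = (y/x)·x*.
Numerically y/x = 1.289397, so x* = 360/(37.3 + 11.6·1.289397) = 6.889.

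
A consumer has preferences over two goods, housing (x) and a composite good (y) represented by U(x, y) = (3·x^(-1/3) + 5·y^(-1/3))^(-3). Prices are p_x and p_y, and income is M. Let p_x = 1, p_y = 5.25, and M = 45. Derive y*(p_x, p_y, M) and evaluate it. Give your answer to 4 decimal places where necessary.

MRS = MU_x/MU_y = (3/5)·(y/x)^(4/3). Set equal to p_x/p_y.
Hence y/x = ((5/3)·p_x/p_y)^(1/(4/3)), i.e. raised to the 0.75 power.
Substitute y = (y/x)·x into the budget: x* = M/(p_x + p_y·(y/x)).
Numerically y/x = 0.422929, so x* = 45/(1 + 5.25·0.422929) = 13.9735 and y* = 0.422929·13.9735 = 5.9098.

y* = 5.9098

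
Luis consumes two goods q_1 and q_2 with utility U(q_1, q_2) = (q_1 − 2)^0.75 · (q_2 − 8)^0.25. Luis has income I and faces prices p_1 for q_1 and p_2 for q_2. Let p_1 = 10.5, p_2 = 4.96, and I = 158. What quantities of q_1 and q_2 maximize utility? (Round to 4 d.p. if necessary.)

Let q_1' = q_1−2, q_2' = q_2−8. MRS = 3·q_2'/q_1' = p_1/p_2.
Substituting into the budget: q_1* = 2 + 0.75·(I − 2·p_1 − 8·p_2)/p_1, and q_2* = 8 + 0.25·(…)/p_2.
Discretionary income = 158 − 2·10.5 − 8·4.96 = 97.32; q_1* = 2 + 0.75·97.32/10.5 = 8.9514; q_2* = 8 + 0.25·97.32/4.96 = 12.9052.

q_1* = 8.9514, q_2* = 12.9052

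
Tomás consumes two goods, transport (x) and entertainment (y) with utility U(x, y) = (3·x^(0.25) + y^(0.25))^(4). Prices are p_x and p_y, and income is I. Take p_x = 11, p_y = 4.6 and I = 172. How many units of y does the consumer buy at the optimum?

MRS = MU_x/MU_y = 3·(y/x)^(0.75). Set equal to p_x/p_y.
Solve for the ratio: y/x = [(1/3)·p_x/p_y]^(4/3).
Substitute y = (y/x)·x into the budget: x* = I/(p_x + p_y·(y/x)).
Numerically y/x = 0.739069, so x* = 172/(11 + 4.6·0.739069) = 11.9447 and y* = 0.739069·11.9447 = 8.8279.

y* = 8.8279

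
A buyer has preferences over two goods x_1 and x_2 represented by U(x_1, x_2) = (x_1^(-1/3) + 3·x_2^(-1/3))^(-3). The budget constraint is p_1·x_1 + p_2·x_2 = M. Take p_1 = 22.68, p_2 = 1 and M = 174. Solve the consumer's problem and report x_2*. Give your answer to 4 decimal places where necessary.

x_2* = 88.8958

MRS = MU_x_1/MU_x_2 = (1/3)·(x_2/x_1)^(4/3). Set equal to p_1/p_2.
Hence x_2/x_1 = (3·p_1/p_2)^(1/(4/3)), i.e. raised to the 0.75 power.
Substitute x_2 = (x_2/x_1)·x_1 into the budget: x_1* = M/(p_1 + p_2·(x_2/x_1)).
Numerically x_2/x_1 = 23.690446, so x_1* = 174/(22.68 + 1·23.690446) = 3.7524 and x_2* = 23.690446·3.7524 = 88.8958.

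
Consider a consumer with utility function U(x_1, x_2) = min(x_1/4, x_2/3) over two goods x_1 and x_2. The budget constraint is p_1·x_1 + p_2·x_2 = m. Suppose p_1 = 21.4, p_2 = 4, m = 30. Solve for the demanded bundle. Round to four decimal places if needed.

Demand: x_1*(p_1,p_2,m) = 4·m/(4·p_1 + 3·p_2), x_2* = 3·m/(4·p_1 + 3·p_2).
Here 4·21.4 + 3·4 = 97.6, giving x_1* = 1.2295 and x_2* = 0.9221.

x_1* = 1.2295, x_2* = 0.9221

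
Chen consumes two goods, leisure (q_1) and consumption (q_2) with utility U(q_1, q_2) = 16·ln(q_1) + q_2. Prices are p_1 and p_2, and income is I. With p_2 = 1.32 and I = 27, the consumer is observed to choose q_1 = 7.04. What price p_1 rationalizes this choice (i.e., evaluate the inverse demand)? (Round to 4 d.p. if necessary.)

p_1 = 3

Set MRS = p_1/p_2: (16/q_1)/1 = p_1/p_2.
So q_1*(p_1,p_2) = 16·p_2/p_1, independent of income; and q_2* = (I − 16·p_2)/p_2.
Set q_1* = 7.04 in the demand function and solve for p_1: p_1 = 3.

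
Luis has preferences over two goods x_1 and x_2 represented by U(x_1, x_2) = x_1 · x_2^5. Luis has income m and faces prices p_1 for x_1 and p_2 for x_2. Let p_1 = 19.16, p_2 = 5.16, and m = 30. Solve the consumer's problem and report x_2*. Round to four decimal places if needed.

x_2* = 4.845

MU_x_1/MU_x_2 = (x_2)/(5·x_1); tangency sets this equal to p_1/p_2.
Rearranging, p_2·x_2 = 5·p_1·x_1. Substituting into the budget gives p_1·x_1·(1 + 5) = m.
Demand: x_1*(p_1,p_2,m) = 1/6·m/p_1 and x_2* = 5/6·m/p_2.
At p_1=19.16, p_2=5.16, m=30: x_2* = 5/6·30/5.16 = 4.845.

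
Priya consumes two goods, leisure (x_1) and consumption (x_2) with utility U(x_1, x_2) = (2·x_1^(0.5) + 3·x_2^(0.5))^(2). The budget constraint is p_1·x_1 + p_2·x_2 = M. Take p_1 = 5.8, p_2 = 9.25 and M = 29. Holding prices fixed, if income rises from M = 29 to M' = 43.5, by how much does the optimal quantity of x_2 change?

From the CES first-order condition, (2/3)·(x_2/x_1)^(0.5) = p_1/p_2.
Hence x_2/x_1 = ((3/2)·p_1/p_2)^(1/(0.5)), i.e. raised to the 2 power.
With the ratio pinned down, the budget gives x_1* = M/(p_1 + p_2·(x_2/x_1)) and x_2* = (x_2/x_1)·x_1*.
Numerically x_2/x_1 = 0.884617, so x_1* = 29/(5.8 + 9.25·0.884617) = 2.074 and x_2* = 0.884617·2.074 = 1.8347.
At M' = 43.5: x_2* = 2.752. Change: 2.752 − 1.8347 = 0.9173.

Δx_2* = 0.9173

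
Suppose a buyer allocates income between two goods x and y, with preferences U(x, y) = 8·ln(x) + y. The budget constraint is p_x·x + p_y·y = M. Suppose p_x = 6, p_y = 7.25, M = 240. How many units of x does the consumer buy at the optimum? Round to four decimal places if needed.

x* = 9.6667

MU_x = 8/x, MU_y = 1. Tangency: 8/x = p_x/p_y.
So x*(p_x,p_y) = 8·p_y/p_x, independent of income; and y* = (M − 8·p_y)/p_y.
At the given prices: x* = 8·7.25/6 = 9.6667.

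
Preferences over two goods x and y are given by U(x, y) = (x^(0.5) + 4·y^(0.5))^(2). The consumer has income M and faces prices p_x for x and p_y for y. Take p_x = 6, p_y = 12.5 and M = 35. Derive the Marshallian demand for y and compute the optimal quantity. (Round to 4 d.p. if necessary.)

y* = 2.4774

With the ratio pinned down, the budget gives x* = M/(p_x + p_y·(y/x)) and y* = (y/x)·x*.
Numerically y/x = 3.6864, so x* = 35/(6 + 12.5·3.6864) = 0.672 and y* = 3.6864·0.672 = 2.4774.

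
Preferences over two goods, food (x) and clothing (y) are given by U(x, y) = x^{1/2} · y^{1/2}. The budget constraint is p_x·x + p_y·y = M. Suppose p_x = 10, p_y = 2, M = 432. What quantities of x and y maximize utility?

MU_x/MU_y = (0.5·y)/(0.5·x); tangency sets this equal to p_x/p_y.
Rearranging, p_y·y = p_x·x. Substituting into the budget gives p_x·x·(1 + 1) = M.
Demand: x*(p_x,p_y,M) = 0.5·M/p_x and y* = 0.5·M/p_y.
At p_x=10, p_y=2, M=432: x* = 0.5·432/10 = 21.6, y* = 108.

x* = 21.6, y* = 108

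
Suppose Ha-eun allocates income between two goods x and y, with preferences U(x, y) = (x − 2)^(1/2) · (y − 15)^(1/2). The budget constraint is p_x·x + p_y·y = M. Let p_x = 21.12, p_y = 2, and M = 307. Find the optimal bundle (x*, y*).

x* = 7.5578, y* = 73.69

MRS = (y−15)/(x−2). Tangency with p_x/p_y gives y−15 = (p_x/p_y)·(x−2).
After buying the subsistence bundle (2, 15), a share 0.5 of the remaining income goes to x: x* = 2 + 0.5·(M − 2p_x − 15p_y)/p_x.
Discretionary income = 307 − 2·21.12 − 15·2 = 234.76; x* = 2 + 0.5·234.76/21.12 = 7.5578; y* = 15 + 0.5·234.76/2 = 73.69.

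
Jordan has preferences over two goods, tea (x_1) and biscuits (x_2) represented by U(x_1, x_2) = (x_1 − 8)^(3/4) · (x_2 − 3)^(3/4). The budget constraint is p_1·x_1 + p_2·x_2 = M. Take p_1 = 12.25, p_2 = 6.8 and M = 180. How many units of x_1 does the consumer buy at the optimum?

x_1* = 10.5143

Discretionary income = 180 − 8·12.25 − 3·6.8 = 61.6; x_1* = 8 + 0.5·61.6/12.25 = 10.5143.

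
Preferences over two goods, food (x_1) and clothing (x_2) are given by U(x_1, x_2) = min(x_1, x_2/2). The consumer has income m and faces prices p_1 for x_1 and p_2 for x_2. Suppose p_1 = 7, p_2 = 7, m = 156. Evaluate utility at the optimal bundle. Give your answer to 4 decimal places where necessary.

Leontief preferences: the optimum is at the kink where x_1/1 = x_2/2, i.e. x_2 = 2·x_1.
Budget: p_1·x_1 + p_2·2·x_1 = m, so (p_1 + 2·p_2)·x_1 = m.
Demand: x_1*(p_1,p_2,m) = m/(p_1 + 2·p_2), x_2* = 2·m/(p_1 + 2·p_2).
Here 7 + 2·7 = 21, giving x_1* = 7.4286 and x_2* = 14.8571.
Utility at the optimum: U(7.4286, 14.8571) = 7.4286.

V = 7.4286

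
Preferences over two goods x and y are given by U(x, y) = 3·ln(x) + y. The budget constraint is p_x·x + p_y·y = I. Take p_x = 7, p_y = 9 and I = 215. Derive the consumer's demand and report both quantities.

x* = 3.8571, y* = 20.8889

Set MRS = p_x/p_y: (3/x)/1 = p_x/p_y.
So x*(p_x,p_y) = 3·p_y/p_x, independent of income; and y* = (I − 3·p_y)/p_y.
At the given prices: x* = 3·9/7 = 3.8571, and y* = 20.8889.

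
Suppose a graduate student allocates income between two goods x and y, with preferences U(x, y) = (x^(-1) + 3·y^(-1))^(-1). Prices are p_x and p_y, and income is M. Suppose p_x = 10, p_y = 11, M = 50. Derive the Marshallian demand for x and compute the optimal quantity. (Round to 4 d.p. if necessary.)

From the CES first-order condition, (1/3)·(y/x)^(2) = p_x/p_y.
Solve for the ratio: y/x = [3·p_x/p_y]^(0.5).
With the ratio pinned down, the budget gives x* = M/(p_x + p_y·(y/x)) and y* = (y/x)·x*.
Numerically y/x = 1.651446, so x* = 50/(10 + 11·1.651446) = 1.7752.

x* = 1.7752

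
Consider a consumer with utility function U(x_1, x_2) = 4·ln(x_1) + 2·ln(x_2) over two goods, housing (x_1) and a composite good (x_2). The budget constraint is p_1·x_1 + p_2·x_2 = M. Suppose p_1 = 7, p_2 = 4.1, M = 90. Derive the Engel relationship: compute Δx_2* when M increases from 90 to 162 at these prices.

Δx_2* = 5.8537

The MRS is 2·x_2/x_1. Set MRS = p_1/p_2.
So 4·p_2·x_2 = 2·p_1·x_1; combined with the budget, a share 2/3 of income goes to x_1.
Demand: x_1*(p_1,p_2,M) = 2/3·M/p_1 and x_2* = 1/3·M/p_2.
At p_1=7, p_2=4.1, M=90: x_2* = 1/3·90/4.1 = 7.3171.
At M' = 162: x_2* = 13.1707. Change: 13.1707 − 7.3171 = 5.8537.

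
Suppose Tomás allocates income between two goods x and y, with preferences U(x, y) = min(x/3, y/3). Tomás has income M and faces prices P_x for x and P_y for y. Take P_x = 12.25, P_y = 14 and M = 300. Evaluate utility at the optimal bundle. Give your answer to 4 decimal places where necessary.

V = 3.8095

With perfect complements, no substitution: consume in ratio x:y = 3:3.
Budget: P_x·x + P_y·x = M, so (3·P_x + 3·P_y)·x = 3·M.
Demand: x*(P_x,P_y,M) = 3·M/(3·P_x + 3·P_y), y* = 3·M/(3·P_x + 3·P_y).
Here 3·12.25 + 3·14 = 78.75, giving x* = 11.4286 and y* = 11.4286.
Utility at the optimum: U(11.4286, 11.4286) = 3.8095.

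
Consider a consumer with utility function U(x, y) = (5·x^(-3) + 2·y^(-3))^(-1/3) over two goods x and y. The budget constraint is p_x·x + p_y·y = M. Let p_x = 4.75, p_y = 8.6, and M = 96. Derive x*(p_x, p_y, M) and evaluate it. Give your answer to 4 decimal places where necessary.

From the CES first-order condition, (5/2)·(y/x)^(4) = p_x/p_y.
Hence y/x = ((2/5)·p_x/p_y)^(1/(4)), i.e. raised to the 0.25 power.
With the ratio pinned down, the budget gives x* = M/(p_x + p_y·(y/x)) and y* = (y/x)·x*.
Numerically y/x = 0.685589, so x* = 96/(4.75 + 8.6·0.685589) = 9.0174.

x* = 9.0174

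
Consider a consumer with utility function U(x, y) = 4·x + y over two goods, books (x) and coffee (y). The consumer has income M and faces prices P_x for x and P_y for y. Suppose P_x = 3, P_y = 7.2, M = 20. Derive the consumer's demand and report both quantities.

Linear utility — the consumer picks whichever good has higher MU/price: 4/3 = 1.3333 vs 1/7.2 = 0.1389.
x gives more utility per dollar, so spend all income on x: x* = M/P_x, y* = 0.
Numerically: x* = 6.6667, y* = 0.

x* = 6.6667, y* = 0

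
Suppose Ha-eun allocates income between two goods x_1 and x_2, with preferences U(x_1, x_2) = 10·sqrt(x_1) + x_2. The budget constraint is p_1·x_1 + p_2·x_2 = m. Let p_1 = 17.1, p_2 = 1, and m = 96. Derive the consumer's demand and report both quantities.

x_1* = 0.0855, x_2* = 94.538

Utility is quasi-linear in x_2; the FOC for x_1 is 5/√x_1 = p_1/p_2.
Thus x_1* = (5·p_2/p_1)² — independent of m — with the rest of income spent on x_2.
Plugging in: x_1* = (5·1/17.1)² = 0.0855, x_2* = 94.538.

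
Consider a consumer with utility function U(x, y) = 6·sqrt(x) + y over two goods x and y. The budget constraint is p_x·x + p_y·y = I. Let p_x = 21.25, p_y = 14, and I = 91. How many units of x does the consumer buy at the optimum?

x* = 3.9064

Utility is quasi-linear in y; the FOC for x is 3/√x = p_x/p_y.
Thus x* = (3·p_y/p_x)² — independent of I — with the rest of income spent on y.
Plugging in: x* = (3·14/21.25)² = 3.9064.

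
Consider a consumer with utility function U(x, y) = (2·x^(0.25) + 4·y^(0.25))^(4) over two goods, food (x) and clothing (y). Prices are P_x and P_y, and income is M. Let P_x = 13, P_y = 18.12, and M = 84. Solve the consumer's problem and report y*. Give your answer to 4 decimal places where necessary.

With the ratio pinned down, the budget gives x* = M/(P_x + P_y·(y/x)) and y* = (y/x)·x*.
Numerically y/x = 1.618404, so x* = 84/(13 + 18.12·1.618404) = 1.9846 and y* = 1.618404·1.9846 = 3.2119.

y* = 3.2119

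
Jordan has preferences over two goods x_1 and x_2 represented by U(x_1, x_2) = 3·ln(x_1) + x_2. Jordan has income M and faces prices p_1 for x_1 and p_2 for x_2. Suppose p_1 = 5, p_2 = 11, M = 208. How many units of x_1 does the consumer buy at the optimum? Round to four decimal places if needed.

So x_1*(p_1,p_2) = 3·p_2/p_1, independent of income; and x_2* = (M − 3·p_2)/p_2.
At the given prices: x_1* = 3·11/5 = 6.6.

x_1* = 6.6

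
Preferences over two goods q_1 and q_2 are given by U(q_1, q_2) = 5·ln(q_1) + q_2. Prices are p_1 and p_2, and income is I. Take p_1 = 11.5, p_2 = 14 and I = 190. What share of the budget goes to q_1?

share on q_1 = 0.3684

MU_q_1 = 5/q_1, MU_q_2 = 1. Tangency: 5/q_1 = p_1/p_2.
So q_1*(p_1,p_2) = 5·p_2/p_1, independent of income; and q_2* = (I − 5·p_2)/p_2.
At the given prices: q_1* = 5·14/11.5 = 6.087, and q_2* = 8.5714.
Expenditure on q_1: 11.5·6.087 = 70; share = 0.3684.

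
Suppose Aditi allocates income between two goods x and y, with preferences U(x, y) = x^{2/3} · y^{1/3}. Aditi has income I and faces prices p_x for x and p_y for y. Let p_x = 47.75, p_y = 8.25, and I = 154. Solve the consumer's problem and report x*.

x* = 2.1501

MU_x/MU_y = (2/3·y)/(1/3·x); tangency sets this equal to p_x/p_y.
Rearranging, p_y·y = (1/2)·p_x·x. Substituting into the budget gives p_x·x·(1 + (1/2)) = I.
Demand: x*(p_x,p_y,I) = 2/3·I/p_x and y* = 1/3·I/p_y.
At p_x=47.75, p_y=8.25, I=154: x* = 2/3·154/47.75 = 2.1501.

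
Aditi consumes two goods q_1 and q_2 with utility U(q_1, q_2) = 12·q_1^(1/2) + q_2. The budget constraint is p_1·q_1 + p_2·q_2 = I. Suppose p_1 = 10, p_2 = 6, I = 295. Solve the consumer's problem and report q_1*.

Solve: √q_1 = 6·p_2/p_1, so q_1*(p_1,p_2) = (6·p_2/p_1)², and q_2* = (I − p_1·q_1*)/p_2.
Plugging in: q_1* = (6·6/10)² = 12.96.

q_1* = 12.96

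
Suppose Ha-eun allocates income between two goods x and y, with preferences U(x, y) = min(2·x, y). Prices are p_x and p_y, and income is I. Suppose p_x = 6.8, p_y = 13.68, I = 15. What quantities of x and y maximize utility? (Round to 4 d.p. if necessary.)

x* = 0.4391, y* = 0.8782

With perfect complements, no substitution: consume in ratio x:y = 1:2.
Budget: p_x·x + p_y·2·x = I, so (p_x + 2·p_y)·x = I.
Demand: x*(p_x,p_y,I) = I/(p_x + 2·p_y), y* = 2·I/(p_x + 2·p_y).
Here 6.8 + 2·13.68 = 34.16, giving x* = 0.4391 and y* = 0.8782.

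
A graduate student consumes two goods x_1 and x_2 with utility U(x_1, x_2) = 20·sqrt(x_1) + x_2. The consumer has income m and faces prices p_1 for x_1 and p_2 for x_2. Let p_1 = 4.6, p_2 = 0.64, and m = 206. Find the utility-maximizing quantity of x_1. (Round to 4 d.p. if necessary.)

Utility is quasi-linear in x_2; the FOC for x_1 is 10/√x_1 = p_1/p_2.
Solve: √x_1 = 10·p_2/p_1, so x_1*(p_1,p_2) = (10·p_2/p_1)², and x_2* = (m − p_1·x_1*)/p_2.
Plugging in: x_1* = (10·0.64/4.6)² = 1.9357.

x_1* = 1.9357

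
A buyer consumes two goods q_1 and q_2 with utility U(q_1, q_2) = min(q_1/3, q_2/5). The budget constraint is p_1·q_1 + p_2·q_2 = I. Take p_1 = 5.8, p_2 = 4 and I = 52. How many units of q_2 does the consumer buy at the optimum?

With perfect complements, no substitution: consume in ratio q_1:q_2 = 3:5.
Budget: p_1·q_1 + p_2·(5/3)·q_1 = I, so (3·p_1 + 5·p_2)·q_1 = 3·I.
Demand: q_1*(p_1,p_2,I) = 3·I/(3·p_1 + 5·p_2), q_2* = 5·I/(3·p_1 + 5·p_2).
Here 3·5.8 + 5·4 = 37.4, giving q_2* = 6.9519.

q_2* = 6.9519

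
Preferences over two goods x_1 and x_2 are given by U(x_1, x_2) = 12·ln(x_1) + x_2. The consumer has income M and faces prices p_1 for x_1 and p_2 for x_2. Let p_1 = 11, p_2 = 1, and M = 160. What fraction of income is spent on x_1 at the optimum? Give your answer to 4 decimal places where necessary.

share on x_1 = 0.075

Set MRS = p_1/p_2: (12/x_1)/1 = p_1/p_2.
So x_1*(p_1,p_2) = 12·p_2/p_1, independent of income; and x_2* = (M − 12·p_2)/p_2.
At the given prices: x_1* = 12·1/11 = 1.0909, and x_2* = 148.
Expenditure on x_1: 11·1.0909 = 12; share = 0.075.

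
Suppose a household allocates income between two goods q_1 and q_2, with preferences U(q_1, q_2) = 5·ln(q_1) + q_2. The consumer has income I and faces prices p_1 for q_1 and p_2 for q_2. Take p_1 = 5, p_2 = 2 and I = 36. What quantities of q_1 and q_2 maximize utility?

q_1* = 2, q_2* = 13

So q_1*(p_1,p_2) = 5·p_2/p_1, independent of income; and q_2* = (I − 5·p_2)/p_2.
At the given prices: q_1* = 5·2/5 = 2, and q_2* = 13.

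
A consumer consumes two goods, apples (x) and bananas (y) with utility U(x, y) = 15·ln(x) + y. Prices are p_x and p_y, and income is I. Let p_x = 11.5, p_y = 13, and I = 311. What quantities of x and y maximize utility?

x* = 16.9565, y* = 8.9231

Set MRS = p_x/p_y: (15/x)/1 = p_x/p_y.
So x*(p_x,p_y) = 15·p_y/p_x, independent of income; and y* = (I − 15·p_y)/p_y.
At the given prices: x* = 15·13/11.5 = 16.9565, and y* = 8.9231.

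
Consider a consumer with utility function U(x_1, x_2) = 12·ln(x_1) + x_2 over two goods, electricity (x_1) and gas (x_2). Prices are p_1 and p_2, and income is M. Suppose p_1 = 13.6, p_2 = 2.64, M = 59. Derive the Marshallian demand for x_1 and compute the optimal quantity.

x_1* = 2.3294

Set MRS = p_1/p_2: (12/x_1)/1 = p_1/p_2.
So x_1*(p_1,p_2) = 12·p_2/p_1, independent of income; and x_2* = (M − 12·p_2)/p_2.
At the given prices: x_1* = 12·2.64/13.6 = 2.3294.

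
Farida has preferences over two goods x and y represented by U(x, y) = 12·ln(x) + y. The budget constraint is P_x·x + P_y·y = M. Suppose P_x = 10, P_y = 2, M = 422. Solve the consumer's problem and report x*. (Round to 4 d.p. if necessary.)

MU_x = 12/x, MU_y = 1. Tangency: 12/x = P_x/P_y.
So x*(P_x,P_y) = 12·P_y/P_x, independent of income; and y* = (M − 12·P_y)/P_y.
At the given prices: x* = 12·2/10 = 2.4.

x* = 2.4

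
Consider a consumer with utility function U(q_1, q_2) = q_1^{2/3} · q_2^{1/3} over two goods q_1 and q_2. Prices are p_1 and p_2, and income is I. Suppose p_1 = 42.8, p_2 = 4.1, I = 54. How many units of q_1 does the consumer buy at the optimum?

q_1* = 0.8411

The MRS is 2·q_2/q_1. Set MRS = p_1/p_2.
So 2/3·p_2·q_2 = 1/3·p_1·q_1; combined with the budget, a share 2/3 of income goes to q_1.
Demand: q_1*(p_1,p_2,I) = 2/3·I/p_1 and q_2* = 1/3·I/p_2.
At p_1=42.8, p_2=4.1, I=54: q_1* = 2/3·54/42.8 = 0.8411.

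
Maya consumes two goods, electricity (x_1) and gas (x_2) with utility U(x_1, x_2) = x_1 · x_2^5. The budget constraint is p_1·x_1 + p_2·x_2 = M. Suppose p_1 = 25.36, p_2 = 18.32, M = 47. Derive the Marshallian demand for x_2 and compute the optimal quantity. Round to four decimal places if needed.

The MRS is (1/5)·x_2/x_1. Set MRS = p_1/p_2.
Rearranging, p_2·x_2 = 5·p_1·x_1. Substituting into the budget gives p_1·x_1·(1 + 5) = M.
Demand: x_1*(p_1,p_2,M) = 1/6·M/p_1 and x_2* = 5/6·M/p_2.
At p_1=25.36, p_2=18.32, M=47: x_2* = 5/6·47/18.32 = 2.1379.

x_2* = 2.1379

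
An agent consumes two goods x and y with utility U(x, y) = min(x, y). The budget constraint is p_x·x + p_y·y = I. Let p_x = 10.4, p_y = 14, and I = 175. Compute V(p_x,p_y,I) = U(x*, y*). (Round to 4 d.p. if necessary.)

V = 7.1721

Leontief preferences: the optimum is at the kink where x/1 = y/1, i.e. y = x.
Budget: p_x·x + p_y·x = I, so (p_x + p_y)·x = I.
Demand: x*(p_x,p_y,I) = I/(p_x + p_y), y* = I/(p_x + p_y).
Here 10.4 + 14 = 24.4, giving x* = 7.1721 and y* = 7.1721.
Utility at the optimum: U(7.1721, 7.1721) = 7.1721.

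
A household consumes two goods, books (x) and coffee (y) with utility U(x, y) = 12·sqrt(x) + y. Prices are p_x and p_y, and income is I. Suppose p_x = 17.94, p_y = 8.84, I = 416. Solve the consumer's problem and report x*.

Set MRS = p_x/p_y: 6·x^(−1/2) = p_x/p_y.
Thus x* = (6·p_y/p_x)² — independent of I — with the rest of income spent on y.
Plugging in: x* = (6·8.84/17.94)² = 8.741.

x* = 8.741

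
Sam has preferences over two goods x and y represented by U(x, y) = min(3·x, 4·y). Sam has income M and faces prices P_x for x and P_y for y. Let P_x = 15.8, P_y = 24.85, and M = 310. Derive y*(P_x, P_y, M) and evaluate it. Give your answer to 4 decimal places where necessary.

y* = 6.7514

Leontief preferences: the optimum is at the kink where x/4 = y/3, i.e. y = (3/4)·x.
Budget: P_x·x + P_y·(3/4)·x = M, so (4·P_x + 3·P_y)·x = 4·M.
Demand: x*(P_x,P_y,M) = 4·M/(4·P_x + 3·P_y), y* = 3·M/(4·P_x + 3·P_y).
Here 4·15.8 + 3·24.85 = 137.75, giving y* = 6.7514.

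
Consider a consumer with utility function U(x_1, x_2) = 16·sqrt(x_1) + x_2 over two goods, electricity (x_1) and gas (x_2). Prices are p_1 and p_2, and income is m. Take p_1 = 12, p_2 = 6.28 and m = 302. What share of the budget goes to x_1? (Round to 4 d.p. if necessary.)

share on x_1 = 0.6965

Set MRS = p_1/p_2: 8·x_1^(−1/2) = p_1/p_2.
Solve: √x_1 = 8·p_2/p_1, so x_1*(p_1,p_2) = (8·p_2/p_1)², and x_2* = (m − p_1·x_1*)/p_2.
Plugging in: x_1* = (8·6.28/12)² = 17.5282, x_2* = 14.5958.
Expenditure on x_1: 12·17.5282 = 210.3381; share = 0.6965.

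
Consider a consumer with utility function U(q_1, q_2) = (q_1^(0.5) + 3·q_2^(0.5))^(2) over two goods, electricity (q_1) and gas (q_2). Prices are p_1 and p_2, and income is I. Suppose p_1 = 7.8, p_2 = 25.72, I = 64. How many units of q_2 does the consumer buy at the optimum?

MU_q_1 ∝ q_1^(-0.5), MU_q_2 ∝ 3·q_2^(-0.5), so MRS = (1/3)·(q_2/q_1)^(0.5) = p_1/p_2.
Hence q_2/q_1 = (3·p_1/p_2)^(1/(0.5)), i.e. raised to the 2 power.
With the ratio pinned down, the budget gives q_1* = I/(p_1 + p_2·(q_2/q_1)) and q_2* = (q_2/q_1)·q_1*.
Numerically q_2/q_1 = 0.827732, so q_1* = 64/(7.8 + 25.72·0.827732) = 2.2001 and q_2* = 0.827732·2.2001 = 1.8211.

q_2* = 1.8211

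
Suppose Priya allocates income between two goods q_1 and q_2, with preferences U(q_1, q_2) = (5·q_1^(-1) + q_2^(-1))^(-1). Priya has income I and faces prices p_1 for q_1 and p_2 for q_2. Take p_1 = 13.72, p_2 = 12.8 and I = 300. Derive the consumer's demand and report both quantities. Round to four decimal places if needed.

MRS = MU_q_1/MU_q_2 = 5·(q_2/q_1)^(2). Set equal to p_1/p_2.
Solve for the ratio: q_2/q_1 = [(1/5)·p_1/p_2]^(0.5).
With the ratio pinned down, the budget gives q_1* = I/(p_1 + p_2·(q_2/q_1)) and q_2* = (q_2/q_1)·q_1*.
Numerically q_2/q_1 = 0.463006, so q_1* = 300/(13.72 + 12.8·0.463006) = 15.2699 and q_2* = 0.463006·15.2699 = 7.0701.

q_1* = 15.2699, q_2* = 7.0701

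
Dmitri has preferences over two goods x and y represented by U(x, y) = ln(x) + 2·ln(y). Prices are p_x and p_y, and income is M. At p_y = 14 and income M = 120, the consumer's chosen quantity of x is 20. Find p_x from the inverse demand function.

p_x = 2

Tangency: MRS = (1/2)·y/x = p_x/p_y.
So p_y·y = 2·p_x·x; combined with the budget, a share 1/3 of income goes to x.
Demand: x*(p_x,p_y,M) = 1/3·M/p_x and y* = 2/3·M/p_y.
Set x* = 20 in the demand function and solve for p_x: p_x = 2.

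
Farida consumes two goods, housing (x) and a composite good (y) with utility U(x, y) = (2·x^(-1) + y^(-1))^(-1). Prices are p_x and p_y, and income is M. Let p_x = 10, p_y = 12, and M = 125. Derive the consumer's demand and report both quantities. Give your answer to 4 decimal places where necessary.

x* = 7.0439, y* = 4.5468

From the CES first-order condition, 2·(y/x)^(2) = p_x/p_y.
Hence y/x = ((1/2)·p_x/p_y)^(1/(2)), i.e. raised to the 0.5 power.
With the ratio pinned down, the budget gives x* = M/(p_x + p_y·(y/x)) and y* = (y/x)·x*.
Numerically y/x = 0.645497, so x* = 125/(10 + 12·0.645497) = 7.0439 and y* = 0.645497·7.0439 = 4.5468.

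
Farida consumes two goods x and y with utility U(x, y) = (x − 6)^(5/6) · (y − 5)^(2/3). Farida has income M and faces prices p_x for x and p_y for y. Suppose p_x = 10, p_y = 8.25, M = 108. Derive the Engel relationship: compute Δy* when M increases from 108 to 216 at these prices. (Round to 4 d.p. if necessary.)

Δy* = 5.8182

MRS = (5/4)·(y−5)/(x−6). Tangency with p_x/p_y gives y−5 = (4/5)·(p_x/p_y)·(x−6).
After buying the subsistence bundle (6, 5), a share 5/9 of the remaining income goes to x: x* = 6 + 5/9·(M − 6p_x − 5p_y)/p_x.
Discretionary income = 108 − 6·10 − 5·8.25 = 6.75; y* = 5 + 4/9·6.75/8.25 = 5.3636.
At M' = 216: y* = 11.1818. Change: 11.1818 − 5.3636 = 5.8182.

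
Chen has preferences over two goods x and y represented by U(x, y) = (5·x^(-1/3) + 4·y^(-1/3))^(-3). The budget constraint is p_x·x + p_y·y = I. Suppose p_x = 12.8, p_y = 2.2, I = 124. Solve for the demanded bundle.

x* = 6.2716, y* = 19.8741

MU_x ∝ 5·x^(-4/3), MU_y ∝ 4·y^(-4/3), so MRS = (5/4)·(y/x)^(4/3) = p_x/p_y.
Hence y/x = ((4/5)·p_x/p_y)^(1/(4/3)), i.e. raised to the 0.75 power.
With the ratio pinned down, the budget gives x* = I/(p_x + p_y·(y/x)) and y* = (y/x)·x*.
Numerically y/x = 3.168896, so x* = 124/(12.8 + 2.2·3.168896) = 6.2716 and y* = 3.168896·6.2716 = 19.8741.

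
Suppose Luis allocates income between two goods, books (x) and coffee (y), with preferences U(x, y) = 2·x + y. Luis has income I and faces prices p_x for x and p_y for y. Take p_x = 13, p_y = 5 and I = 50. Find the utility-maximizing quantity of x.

x* = 0

Linear utility — the consumer picks whichever good has higher MU/price: 2/13 = 0.1538 vs 1/5 = 0.2.
y gives more utility per dollar, so spend all income on y: y* = I/p_y, x* = 0.
Numerically: x* = 0, y* = 10.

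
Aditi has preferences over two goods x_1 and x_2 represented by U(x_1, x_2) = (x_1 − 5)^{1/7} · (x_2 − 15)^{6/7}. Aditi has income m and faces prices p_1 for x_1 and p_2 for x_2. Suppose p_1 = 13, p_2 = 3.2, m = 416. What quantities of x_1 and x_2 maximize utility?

This is Cobb-Douglas in (x_1−5, x_2−15): tangency gives 1/7·p_2·(x_2−15) = 6/7·p_1·(x_1−5).
After buying the subsistence bundle (5, 15), a share 1/7 of the remaining income goes to x_1: x_1* = 5 + 1/7·(m − 5p_1 − 15p_2)/p_1.
Discretionary income = 416 − 5·13 − 15·3.2 = 303; x_1* = 5 + 1/7·303/13 = 8.3297; x_2* = 15 + 6/7·303/3.2 = 96.1607.

x_1* = 8.3297, x_2* = 96.1607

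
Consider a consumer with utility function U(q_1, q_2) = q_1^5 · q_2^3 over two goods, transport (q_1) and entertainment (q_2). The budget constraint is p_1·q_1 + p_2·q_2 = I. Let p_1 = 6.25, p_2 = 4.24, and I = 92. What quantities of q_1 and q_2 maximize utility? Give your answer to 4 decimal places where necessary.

Tangency: MRS = (5/3)·q_2/q_1 = p_1/p_2.
So 5·p_2·q_2 = 3·p_1·q_1; combined with the budget, a share 0.625 of income goes to q_1.
Demand: q_1*(p_1,p_2,I) = 0.625·I/p_1 and q_2* = 0.375·I/p_2.
At p_1=6.25, p_2=4.24, I=92: q_1* = 0.625·92/6.25 = 9.2, q_2* = 8.1368.

q_1* = 9.2, q_2* = 8.1368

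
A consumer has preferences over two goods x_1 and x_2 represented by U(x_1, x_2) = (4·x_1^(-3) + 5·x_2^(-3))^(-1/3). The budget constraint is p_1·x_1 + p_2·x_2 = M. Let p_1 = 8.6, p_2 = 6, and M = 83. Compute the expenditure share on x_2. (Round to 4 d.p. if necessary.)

share on x_2 = 0.4466

Substitute x_2 = (x_2/x_1)·x_1 into the budget: x_1* = M/(p_1 + p_2·(x_2/x_1)).
Numerically x_2/x_1 = 1.156949, so x_1* = 83/(8.6 + 6·1.156949) = 5.3405 and x_2* = 1.156949·5.3405 = 6.1787.
Expenditure on x_2: 6·6.1787 = 37.0719; share = 0.4466.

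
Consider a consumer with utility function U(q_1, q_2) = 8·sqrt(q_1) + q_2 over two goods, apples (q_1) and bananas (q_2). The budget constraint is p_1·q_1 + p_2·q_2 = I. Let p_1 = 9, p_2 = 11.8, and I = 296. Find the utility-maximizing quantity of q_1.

Utility is quasi-linear in q_2; the FOC for q_1 is 4/√q_1 = p_1/p_2.
Solve: √q_1 = 4·p_2/p_1, so q_1*(p_1,p_2) = (4·p_2/p_1)², and q_2* = (I − p_1·q_1*)/p_2.
Plugging in: q_1* = (4·11.8/9)² = 27.5042.

q_1* = 27.5042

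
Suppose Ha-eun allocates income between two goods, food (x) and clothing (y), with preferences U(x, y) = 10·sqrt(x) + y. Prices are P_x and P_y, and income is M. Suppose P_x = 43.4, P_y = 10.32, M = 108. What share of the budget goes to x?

share on x = 0.568

Set MRS = P_x/P_y: 5·x^(−1/2) = P_x/P_y.
Thus x* = (5·P_y/P_x)² — independent of M — with the rest of income spent on y.
Plugging in: x* = (5·10.32/43.4)² = 1.4136, y* = 4.5204.
Expenditure on x: 43.4·1.4136 = 61.3493; share = 0.568.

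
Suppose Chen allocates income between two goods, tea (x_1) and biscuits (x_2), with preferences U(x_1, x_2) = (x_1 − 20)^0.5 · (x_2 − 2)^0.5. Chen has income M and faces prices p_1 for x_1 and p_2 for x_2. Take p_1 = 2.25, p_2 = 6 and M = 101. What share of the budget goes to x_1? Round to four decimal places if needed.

share on x_1 = 0.6634

Substituting into the budget: x_1* = 20 + 0.5·(M − 20·p_1 − 2·p_2)/p_1, and x_2* = 2 + 0.5·(…)/p_2.
Discretionary income = 101 − 20·2.25 − 2·6 = 44; x_1* = 20 + 0.5·44/2.25 = 29.7778; x_2* = 2 + 0.5·44/6 = 5.6667.
Expenditure on x_1: 2.25·29.7778 = 67; share = 0.6634.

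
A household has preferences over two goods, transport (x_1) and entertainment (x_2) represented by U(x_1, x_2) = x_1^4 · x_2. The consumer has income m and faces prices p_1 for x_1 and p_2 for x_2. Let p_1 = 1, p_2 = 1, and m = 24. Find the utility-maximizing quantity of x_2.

x_2* = 4.8

Tangency: MRS = 4·x_2/x_1 = p_1/p_2.
Rearranging, p_2·x_2 = (1/4)·p_1·x_1. Substituting into the budget gives p_1·x_1·(1 + (1/4)) = m.
Demand: x_1*(p_1,p_2,m) = 0.8·m/p_1 and x_2* = 0.2·m/p_2.
At p_1=1, p_2=1, m=24: x_2* = 0.2·24/1 = 4.8.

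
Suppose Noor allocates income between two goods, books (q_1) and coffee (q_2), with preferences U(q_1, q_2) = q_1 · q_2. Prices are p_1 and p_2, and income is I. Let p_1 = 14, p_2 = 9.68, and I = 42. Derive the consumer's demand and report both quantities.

Tangency: MRS = q_2/q_1 = p_1/p_2.
Rearranging, p_2·q_2 = p_1·q_1. Substituting into the budget gives p_1·q_1·(1 + 1) = I.
Demand: q_1*(p_1,p_2,I) = 0.5·I/p_1 and q_2* = 0.5·I/p_2.
At p_1=14, p_2=9.68, I=42: q_1* = 0.5·42/14 = 1.5, q_2* = 2.1694.

q_1* = 1.5, q_2* = 2.1694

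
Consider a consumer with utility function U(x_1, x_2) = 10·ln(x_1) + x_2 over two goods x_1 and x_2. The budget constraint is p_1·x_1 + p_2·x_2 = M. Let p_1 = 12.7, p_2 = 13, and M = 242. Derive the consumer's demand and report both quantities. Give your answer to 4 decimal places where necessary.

Set MRS = p_1/p_2: (10/x_1)/1 = p_1/p_2.
So x_1*(p_1,p_2) = 10·p_2/p_1, independent of income; and x_2* = (M − 10·p_2)/p_2.
At the given prices: x_1* = 10·13/12.7 = 10.2362, and x_2* = 8.6154.

x_1* = 10.2362, x_2* = 8.6154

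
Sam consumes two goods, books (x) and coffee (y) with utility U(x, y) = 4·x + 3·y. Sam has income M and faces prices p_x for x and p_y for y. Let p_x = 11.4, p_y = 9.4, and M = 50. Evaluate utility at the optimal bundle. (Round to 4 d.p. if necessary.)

Numerically: x* = 4.386, y* = 0.
Utility at the optimum: U(4.386, 0) = 17.5439.

V = 17.5439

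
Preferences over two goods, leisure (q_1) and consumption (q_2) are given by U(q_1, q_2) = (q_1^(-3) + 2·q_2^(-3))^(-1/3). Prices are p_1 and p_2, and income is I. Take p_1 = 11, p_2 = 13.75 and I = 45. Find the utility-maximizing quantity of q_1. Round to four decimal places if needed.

MRS = MU_q_1/MU_q_2 = (1/2)·(q_2/q_1)^(4). Set equal to p_1/p_2.
Hence q_2/q_1 = (2·p_1/p_2)^(1/(4)), i.e. raised to the 0.25 power.
Substitute q_2 = (q_2/q_1)·q_1 into the budget: q_1* = I/(p_1 + p_2·(q_2/q_1)).
Numerically q_2/q_1 = 1.124683, so q_1* = 45/(11 + 13.75·1.124683) = 1.7004.

q_1* = 1.7004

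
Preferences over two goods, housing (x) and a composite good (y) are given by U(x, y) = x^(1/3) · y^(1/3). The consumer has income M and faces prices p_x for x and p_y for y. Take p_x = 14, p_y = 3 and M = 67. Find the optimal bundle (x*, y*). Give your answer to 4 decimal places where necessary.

At p_x=14, p_y=3, M=67: x* = 0.5·67/14 = 2.3929, y* = 11.1667.

x* = 2.3929, y* = 11.1667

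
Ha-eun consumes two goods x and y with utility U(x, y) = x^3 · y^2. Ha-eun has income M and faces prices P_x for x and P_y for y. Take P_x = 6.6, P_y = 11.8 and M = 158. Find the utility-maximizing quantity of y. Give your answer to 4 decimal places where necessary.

Demand: x*(P_x,P_y,M) = 0.6·M/P_x and y* = 0.4·M/P_y.
At P_x=6.6, P_y=11.8, M=158: y* = 0.4·158/11.8 = 5.3559.

y* = 5.3559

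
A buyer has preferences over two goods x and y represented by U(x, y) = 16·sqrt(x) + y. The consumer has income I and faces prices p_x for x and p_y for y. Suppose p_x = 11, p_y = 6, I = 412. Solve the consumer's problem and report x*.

x* = 19.0413

Utility is quasi-linear in y; the FOC for x is 8/√x = p_x/p_y.
Thus x* = (8·p_y/p_x)² — independent of I — with the rest of income spent on y.
Plugging in: x* = (8·6/11)² = 19.0413.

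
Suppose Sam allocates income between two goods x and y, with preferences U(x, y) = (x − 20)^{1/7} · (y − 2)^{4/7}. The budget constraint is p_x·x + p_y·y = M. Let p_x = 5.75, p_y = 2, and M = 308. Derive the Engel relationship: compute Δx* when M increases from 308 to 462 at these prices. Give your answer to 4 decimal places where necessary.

Δx* = 5.3565

Substituting into the budget: x* = 20 + 0.2·(M − 20·p_x − 2·p_y)/p_x, and y* = 2 + 0.8·(…)/p_y.
Discretionary income = 308 − 20·5.75 − 2·2 = 189; x* = 20 + 0.2·189/5.75 = 26.5739.
At M' = 462: x* = 31.9304. Change: 31.9304 − 26.5739 = 5.3565.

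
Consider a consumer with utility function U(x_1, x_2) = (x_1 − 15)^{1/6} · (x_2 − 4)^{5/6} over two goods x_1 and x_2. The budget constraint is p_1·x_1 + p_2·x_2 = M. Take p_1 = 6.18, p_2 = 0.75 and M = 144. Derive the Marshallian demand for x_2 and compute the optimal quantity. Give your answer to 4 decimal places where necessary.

Discretionary income = 144 − 15·6.18 − 4·0.75 = 48.3; x_2* = 4 + 5/6·48.3/0.75 = 57.6667.

x_2* = 57.6667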